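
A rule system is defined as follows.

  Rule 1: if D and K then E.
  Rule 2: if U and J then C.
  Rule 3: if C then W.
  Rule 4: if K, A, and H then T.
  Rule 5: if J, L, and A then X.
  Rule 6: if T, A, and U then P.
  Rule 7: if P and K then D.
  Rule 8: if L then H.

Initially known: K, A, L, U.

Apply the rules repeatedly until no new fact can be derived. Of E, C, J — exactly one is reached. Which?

L holds, so H follows (Rule 8).
K, A, and H hold, so T follows (Rule 4).
T, A, and U hold, so P follows (Rule 6).
P and K hold, so D follows (Rule 7).
D and K hold, so E follows (Rule 1).
C would need U and J (Rule 2), but J is never established. No rule produces J, and it is not given.

E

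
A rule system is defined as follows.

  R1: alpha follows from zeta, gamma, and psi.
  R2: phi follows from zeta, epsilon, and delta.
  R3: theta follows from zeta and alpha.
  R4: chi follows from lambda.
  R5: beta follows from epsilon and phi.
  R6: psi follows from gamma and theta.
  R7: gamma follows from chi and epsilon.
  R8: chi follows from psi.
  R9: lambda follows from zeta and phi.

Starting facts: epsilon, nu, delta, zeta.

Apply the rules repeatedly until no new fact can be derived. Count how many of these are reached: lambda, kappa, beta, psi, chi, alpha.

3

zeta, epsilon, and delta hold, so phi follows (R2).
From epsilon and phi, R5 gives beta.
zeta and phi hold, so lambda follows (R9).
lambda holds, so chi follows (R4).
lambda: reached.
No rule produces kappa, and it is not given.
beta: reached.
psi would need gamma and theta (R6), but theta is never established.
chi: reached.
alpha would need zeta, gamma, and psi (R1), but psi is never established.
Reached: lambda, beta, and chi — 3 of the 6.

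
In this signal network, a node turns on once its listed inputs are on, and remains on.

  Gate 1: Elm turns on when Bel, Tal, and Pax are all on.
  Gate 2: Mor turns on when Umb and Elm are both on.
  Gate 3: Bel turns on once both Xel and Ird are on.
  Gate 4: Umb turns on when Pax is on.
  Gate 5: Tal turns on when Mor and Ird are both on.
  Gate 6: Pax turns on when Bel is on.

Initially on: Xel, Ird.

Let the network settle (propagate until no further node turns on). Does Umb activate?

Yes

Gate 3: Xel and Ird on → Bel on.
Bel is on, so Pax turns on (Gate 6).
Pax is on, so Umb turns on (Gate 4).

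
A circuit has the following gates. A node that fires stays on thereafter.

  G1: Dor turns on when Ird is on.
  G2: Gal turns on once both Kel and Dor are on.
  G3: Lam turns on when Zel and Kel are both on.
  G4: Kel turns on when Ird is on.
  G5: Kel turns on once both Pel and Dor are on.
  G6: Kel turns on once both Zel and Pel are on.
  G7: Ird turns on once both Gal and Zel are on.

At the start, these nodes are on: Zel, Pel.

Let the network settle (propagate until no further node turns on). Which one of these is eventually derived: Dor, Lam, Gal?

Lam

G6: Zel and Pel on → Kel on.
G3: Zel and Kel on → Lam on.
Gal would need Kel and Dor (G2), but Dor never turns on. Dor would need Ird (G1), but Ird never turns on.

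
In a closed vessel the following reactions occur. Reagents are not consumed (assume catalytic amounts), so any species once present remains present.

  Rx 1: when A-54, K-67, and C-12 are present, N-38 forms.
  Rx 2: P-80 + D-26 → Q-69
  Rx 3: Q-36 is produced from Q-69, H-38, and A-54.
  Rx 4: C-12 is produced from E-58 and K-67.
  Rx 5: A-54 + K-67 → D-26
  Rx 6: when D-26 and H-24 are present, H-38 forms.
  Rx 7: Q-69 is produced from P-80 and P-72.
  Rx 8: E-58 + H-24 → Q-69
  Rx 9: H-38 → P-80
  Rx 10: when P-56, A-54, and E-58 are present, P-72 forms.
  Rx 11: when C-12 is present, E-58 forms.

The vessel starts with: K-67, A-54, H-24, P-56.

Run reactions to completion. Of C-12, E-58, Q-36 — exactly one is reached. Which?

Q-36

A-54 and K-67 present → D-26 forms (Rx 5).
D-26 and H-24 present → H-38 forms (Rx 6).
H-38 present → P-80 forms (Rx 9).
P-80 and D-26 present → Q-69 forms (Rx 2).
Q-69, H-38, and A-54 present → Q-36 forms (Rx 3).
C-12 would need E-58 and K-67 (Rx 4), but E-58 never forms. E-58 would need C-12 (Rx 11), but C-12 never forms.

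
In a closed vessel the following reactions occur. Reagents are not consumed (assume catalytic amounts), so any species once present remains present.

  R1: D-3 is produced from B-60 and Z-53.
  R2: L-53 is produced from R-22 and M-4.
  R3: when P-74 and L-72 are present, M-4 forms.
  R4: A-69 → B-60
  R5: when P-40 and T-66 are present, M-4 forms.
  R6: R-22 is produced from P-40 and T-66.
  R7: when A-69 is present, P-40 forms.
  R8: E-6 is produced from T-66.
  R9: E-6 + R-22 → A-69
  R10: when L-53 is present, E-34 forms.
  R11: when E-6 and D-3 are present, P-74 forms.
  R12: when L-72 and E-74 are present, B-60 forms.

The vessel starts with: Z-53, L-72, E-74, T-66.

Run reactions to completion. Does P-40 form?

No

P-40 would need A-69 (R7), but A-69 never forms.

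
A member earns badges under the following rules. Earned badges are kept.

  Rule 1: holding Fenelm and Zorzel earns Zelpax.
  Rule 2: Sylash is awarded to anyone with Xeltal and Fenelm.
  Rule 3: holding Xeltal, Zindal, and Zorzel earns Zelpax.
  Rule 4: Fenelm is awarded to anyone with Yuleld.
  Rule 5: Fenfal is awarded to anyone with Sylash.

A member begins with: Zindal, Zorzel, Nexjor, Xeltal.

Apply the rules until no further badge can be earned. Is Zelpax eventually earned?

With Xeltal, Zindal, and Zorzel, Zelpax is earned (Rule 3).

Yes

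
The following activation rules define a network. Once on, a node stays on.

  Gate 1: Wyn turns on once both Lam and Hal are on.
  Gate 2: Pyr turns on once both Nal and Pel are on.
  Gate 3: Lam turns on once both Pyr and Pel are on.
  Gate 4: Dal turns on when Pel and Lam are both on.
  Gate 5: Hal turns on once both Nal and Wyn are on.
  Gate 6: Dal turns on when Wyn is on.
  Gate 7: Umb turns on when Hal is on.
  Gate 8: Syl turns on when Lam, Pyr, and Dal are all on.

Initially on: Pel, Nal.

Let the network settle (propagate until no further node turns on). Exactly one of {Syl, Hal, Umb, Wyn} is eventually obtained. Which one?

Syl

Nal and Pel are on, so Pyr turns on (Gate 2).
Pyr and Pel are on, so Lam turns on (Gate 3).
Pel and Lam are on, so Dal turns on (Gate 4).
Lam, Pyr, and Dal are on, so Syl turns on (Gate 8).
Umb would need Hal (Gate 7), but Hal never turns on. Wyn would need Lam and Hal (Gate 1), but Hal never turns on. Hal would need Nal and Wyn (Gate 5), but Wyn never turns on.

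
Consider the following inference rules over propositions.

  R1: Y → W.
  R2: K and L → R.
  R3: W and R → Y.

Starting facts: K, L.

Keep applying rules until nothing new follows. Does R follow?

Yes

K and L hold, so R follows (R2).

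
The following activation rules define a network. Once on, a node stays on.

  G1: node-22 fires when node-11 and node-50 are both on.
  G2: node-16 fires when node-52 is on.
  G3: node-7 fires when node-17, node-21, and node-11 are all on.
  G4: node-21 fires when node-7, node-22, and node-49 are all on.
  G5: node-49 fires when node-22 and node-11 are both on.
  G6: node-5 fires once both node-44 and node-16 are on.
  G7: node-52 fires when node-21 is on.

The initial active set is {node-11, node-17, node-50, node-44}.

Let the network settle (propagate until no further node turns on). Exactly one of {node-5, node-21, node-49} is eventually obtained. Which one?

node-49

node-11 and node-50 are on, so node-22 fires (G1).
G5: node-22 and node-11 on → node-49 on.
node-21 would need node-7, node-22, and node-49 (G4), but node-7 never turns on. node-5 would need node-44 and node-16 (G6), but node-16 never turns on.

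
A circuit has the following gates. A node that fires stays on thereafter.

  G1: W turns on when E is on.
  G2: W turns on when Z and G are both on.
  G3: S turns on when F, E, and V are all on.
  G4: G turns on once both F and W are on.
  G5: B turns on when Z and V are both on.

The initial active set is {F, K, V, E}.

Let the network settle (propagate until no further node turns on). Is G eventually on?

Yes

G1: E on → W on.
F and W are on, so G turns on (G4).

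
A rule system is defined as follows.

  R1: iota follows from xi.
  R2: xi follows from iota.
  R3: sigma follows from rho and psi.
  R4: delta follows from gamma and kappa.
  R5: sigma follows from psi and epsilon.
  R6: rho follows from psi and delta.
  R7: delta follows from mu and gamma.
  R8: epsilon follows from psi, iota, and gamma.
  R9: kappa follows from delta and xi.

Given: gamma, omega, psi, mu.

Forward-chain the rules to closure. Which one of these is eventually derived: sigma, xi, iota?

sigma

mu and gamma hold, so delta follows (R7).
From psi and delta, R6 gives rho.
rho and psi hold, so sigma follows (R3).
iota would need xi (R1), but xi is never established. xi would need iota (R2), but iota is never established.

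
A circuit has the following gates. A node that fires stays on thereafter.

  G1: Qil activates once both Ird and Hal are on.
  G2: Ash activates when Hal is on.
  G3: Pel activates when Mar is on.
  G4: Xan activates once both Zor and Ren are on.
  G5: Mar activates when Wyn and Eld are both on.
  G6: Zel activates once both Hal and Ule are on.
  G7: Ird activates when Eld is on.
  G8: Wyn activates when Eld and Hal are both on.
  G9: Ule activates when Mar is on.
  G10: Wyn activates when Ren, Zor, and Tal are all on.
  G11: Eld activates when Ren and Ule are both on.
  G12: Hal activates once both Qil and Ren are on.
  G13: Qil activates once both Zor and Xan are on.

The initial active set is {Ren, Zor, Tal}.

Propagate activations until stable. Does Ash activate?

Yes

G4: Zor and Ren on → Xan on.
G13: Zor and Xan on → Qil on.
Qil and Ren are on, so Hal activates (G12).
Hal is on, so Ash activates (G2).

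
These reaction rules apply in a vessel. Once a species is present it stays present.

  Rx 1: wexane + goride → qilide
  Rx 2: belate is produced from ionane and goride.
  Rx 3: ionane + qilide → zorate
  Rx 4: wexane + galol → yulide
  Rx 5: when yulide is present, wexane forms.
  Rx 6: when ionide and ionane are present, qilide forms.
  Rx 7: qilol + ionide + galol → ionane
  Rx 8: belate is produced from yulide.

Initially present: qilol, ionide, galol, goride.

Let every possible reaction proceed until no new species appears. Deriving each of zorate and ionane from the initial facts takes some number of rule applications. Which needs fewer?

ionane

ionane: qilol, ionide, and galol present → ionane forms (Rx 7). [1 rule application]
zorate: qilol, ionide, and galol present → ionane forms (Rx 7). ionide and ionane present → qilide forms (Rx 6). ionane and qilide present → zorate forms (Rx 3). [3 rule applications]
ionane needs fewer.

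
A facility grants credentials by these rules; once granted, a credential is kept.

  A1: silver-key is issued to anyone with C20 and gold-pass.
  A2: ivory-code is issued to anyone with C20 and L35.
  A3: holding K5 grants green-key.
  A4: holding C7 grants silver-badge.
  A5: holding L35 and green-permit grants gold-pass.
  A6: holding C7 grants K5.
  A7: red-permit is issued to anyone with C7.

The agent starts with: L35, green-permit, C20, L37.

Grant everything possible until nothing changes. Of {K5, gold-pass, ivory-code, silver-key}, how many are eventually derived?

3

Holding C20 and L35 grants ivory-code (A2).
Holding L35 and green-permit grants gold-pass (A5).
Holding C20 and gold-pass grants silver-key (A1).
K5 would need C7 (A6), but C7 is never granted.
gold-pass: reached.
ivory-code: reached.
silver-key: reached.
Reached: gold-pass, ivory-code, and silver-key — 3 of the 4.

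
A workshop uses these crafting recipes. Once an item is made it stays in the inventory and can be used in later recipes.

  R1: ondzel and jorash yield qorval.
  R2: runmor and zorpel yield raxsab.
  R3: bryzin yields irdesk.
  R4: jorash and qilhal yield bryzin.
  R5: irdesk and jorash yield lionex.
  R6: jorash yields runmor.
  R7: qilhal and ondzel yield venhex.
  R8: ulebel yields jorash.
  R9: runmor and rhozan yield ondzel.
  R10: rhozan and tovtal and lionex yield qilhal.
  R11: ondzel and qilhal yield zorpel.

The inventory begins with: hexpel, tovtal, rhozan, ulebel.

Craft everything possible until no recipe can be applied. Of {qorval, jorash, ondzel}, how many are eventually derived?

ulebel → jorash (R8).
jorash → runmor (R6).
Using R9, runmor and rhozan make ondzel.
Using R1, ondzel and jorash make qorval.
qorval: reached.
jorash: reached.
ondzel: reached.
All 3 are reached.

3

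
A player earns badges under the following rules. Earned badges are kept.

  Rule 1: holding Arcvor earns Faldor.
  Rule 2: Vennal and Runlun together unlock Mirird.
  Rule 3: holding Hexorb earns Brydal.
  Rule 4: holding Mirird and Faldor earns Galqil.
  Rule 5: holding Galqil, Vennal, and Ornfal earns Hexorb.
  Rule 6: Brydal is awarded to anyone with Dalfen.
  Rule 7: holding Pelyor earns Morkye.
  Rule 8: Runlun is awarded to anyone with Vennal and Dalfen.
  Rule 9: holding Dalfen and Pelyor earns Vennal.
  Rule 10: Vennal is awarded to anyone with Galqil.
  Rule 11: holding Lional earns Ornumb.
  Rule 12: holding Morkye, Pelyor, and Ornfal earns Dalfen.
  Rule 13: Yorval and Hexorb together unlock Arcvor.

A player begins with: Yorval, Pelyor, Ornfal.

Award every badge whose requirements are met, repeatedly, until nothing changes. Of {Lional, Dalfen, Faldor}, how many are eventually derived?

1

With Pelyor, Morkye is earned (Rule 7).
With Morkye, Pelyor, and Ornfal, Dalfen is earned (Rule 12).
No rule produces Lional, and it is not given.
Dalfen: reached.
Faldor would need Arcvor (Rule 1), but Arcvor is never earned.
Reached: Dalfen — 1 of the 3.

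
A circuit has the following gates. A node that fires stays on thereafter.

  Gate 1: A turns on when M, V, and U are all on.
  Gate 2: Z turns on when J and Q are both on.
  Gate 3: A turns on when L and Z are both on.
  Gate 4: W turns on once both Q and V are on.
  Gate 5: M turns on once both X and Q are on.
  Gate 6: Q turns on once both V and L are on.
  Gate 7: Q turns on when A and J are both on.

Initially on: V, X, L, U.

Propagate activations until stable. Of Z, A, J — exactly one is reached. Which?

A

Gate 6: V and L on → Q on.
X and Q are on, so M turns on (Gate 5).
Gate 1: M, V, and U on → A on.
Z would need J and Q (Gate 2), but J never turns on. No rule produces J, and it is not given.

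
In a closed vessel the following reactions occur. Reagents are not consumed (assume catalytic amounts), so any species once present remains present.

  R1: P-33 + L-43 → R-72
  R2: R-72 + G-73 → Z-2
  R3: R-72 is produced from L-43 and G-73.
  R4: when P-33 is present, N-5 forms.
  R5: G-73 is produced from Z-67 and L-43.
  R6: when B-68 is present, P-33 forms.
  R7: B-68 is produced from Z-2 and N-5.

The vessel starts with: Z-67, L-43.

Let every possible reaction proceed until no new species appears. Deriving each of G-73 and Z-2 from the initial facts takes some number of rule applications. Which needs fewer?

G-73: Z-67 and L-43 present → G-73 forms (R5). [1 rule application]
Z-2: Z-67 and L-43 present → G-73 forms (R5). L-43 and G-73 present → R-72 forms (R3). R-72 and G-73 present → Z-2 forms (R2). [3 rule applications]
G-73 needs fewer.

G-73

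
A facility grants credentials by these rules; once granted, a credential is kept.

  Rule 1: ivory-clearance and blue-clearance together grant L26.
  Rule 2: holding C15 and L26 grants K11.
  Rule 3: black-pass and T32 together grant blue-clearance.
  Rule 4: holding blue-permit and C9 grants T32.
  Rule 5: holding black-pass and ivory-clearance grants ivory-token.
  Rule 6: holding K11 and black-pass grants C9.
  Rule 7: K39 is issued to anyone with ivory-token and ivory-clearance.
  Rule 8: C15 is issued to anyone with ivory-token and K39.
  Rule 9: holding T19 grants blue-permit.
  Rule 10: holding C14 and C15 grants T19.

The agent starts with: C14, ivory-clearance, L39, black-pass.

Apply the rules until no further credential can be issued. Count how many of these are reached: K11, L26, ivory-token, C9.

1

Holding black-pass and ivory-clearance grants ivory-token (Rule 5).
K11 would need C15 and L26 (Rule 2), but L26 is never granted.
L26 would need ivory-clearance and blue-clearance (Rule 1), but blue-clearance is never granted.
ivory-token: reached.
C9 would need K11 and black-pass (Rule 6), but K11 is never granted.
Reached: ivory-token — 1 of the 4.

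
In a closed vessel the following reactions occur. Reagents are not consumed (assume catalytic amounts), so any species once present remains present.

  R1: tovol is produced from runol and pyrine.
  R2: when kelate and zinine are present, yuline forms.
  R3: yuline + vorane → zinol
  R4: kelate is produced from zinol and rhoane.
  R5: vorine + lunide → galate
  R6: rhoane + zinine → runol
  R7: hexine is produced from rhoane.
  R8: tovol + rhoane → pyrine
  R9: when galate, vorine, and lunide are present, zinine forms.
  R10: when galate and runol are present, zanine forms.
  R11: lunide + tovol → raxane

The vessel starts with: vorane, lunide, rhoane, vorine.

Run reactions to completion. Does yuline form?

yuline would need kelate and zinine (R2), but kelate never forms.

No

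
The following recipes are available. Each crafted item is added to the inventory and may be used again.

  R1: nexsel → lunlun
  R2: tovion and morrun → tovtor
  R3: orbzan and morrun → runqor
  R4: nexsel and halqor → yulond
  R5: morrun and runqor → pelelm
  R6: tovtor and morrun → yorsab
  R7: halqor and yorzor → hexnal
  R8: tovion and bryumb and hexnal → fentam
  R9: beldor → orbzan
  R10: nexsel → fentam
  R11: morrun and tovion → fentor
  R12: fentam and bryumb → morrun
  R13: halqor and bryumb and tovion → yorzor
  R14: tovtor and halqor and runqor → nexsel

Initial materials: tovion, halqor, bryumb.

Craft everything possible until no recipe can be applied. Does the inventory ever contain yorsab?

Yes

halqor and bryumb and tovion → yorzor (R13).
Using R7, halqor and yorzor make hexnal.
Using R8, tovion, bryumb, and hexnal make fentam.
Using R12, fentam and bryumb make morrun.
Using R2, tovion and morrun make tovtor.
tovtor and morrun → yorsab (R6).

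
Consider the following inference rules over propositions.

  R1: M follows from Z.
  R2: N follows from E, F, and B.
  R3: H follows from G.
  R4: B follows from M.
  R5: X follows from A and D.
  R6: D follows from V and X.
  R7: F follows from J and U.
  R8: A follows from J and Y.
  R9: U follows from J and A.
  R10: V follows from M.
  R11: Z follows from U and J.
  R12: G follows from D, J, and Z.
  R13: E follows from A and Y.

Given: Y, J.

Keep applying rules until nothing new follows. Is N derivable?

J and Y hold, so A follows (R8).
From A and Y, R13 gives E.
From J and A, R9 gives U.
U and J hold, so Z follows (R11).
J and U hold, so F follows (R7).
Z holds, so M follows (R1).
From M, R4 gives B.
E, F, and B hold, so N follows (R2).

Yes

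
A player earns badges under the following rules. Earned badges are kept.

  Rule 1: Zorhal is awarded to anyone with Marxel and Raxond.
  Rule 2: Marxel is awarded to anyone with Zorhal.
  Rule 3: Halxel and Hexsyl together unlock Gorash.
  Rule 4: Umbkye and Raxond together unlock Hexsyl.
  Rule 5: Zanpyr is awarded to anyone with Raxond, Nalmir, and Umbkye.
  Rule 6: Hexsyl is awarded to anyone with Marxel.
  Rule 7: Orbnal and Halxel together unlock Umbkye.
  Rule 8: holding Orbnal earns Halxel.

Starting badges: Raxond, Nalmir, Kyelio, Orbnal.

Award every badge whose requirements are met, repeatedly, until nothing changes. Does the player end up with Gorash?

With Orbnal, Halxel is earned (Rule 8).
With Orbnal and Halxel, Umbkye is earned (Rule 7).
With Umbkye and Raxond, Hexsyl is earned (Rule 4).
With Halxel and Hexsyl, Gorash is earned (Rule 3).

Yes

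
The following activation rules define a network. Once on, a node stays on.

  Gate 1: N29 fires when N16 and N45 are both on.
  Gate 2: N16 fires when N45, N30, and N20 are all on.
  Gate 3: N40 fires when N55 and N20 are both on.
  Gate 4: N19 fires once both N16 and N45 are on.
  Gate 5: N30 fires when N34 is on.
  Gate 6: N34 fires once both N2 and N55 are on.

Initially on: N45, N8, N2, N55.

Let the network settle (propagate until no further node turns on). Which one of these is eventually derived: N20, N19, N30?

N30

N2 and N55 are on, so N34 fires (Gate 6).
Gate 5: N34 on → N30 on.
No rule produces N20, and it is not given. N19 would need N16 and N45 (Gate 4), but N16 never turns on.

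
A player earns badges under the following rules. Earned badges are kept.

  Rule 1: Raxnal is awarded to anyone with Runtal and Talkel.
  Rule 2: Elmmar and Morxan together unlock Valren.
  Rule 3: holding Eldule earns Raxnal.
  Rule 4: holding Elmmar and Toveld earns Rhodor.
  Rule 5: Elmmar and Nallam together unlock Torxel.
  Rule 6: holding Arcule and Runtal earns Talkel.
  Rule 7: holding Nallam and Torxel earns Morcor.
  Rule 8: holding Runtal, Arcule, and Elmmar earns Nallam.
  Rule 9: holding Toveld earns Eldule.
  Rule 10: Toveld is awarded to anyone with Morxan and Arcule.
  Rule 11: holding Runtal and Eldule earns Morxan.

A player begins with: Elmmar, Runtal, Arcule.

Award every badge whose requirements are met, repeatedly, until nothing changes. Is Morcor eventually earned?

Yes

With Runtal, Arcule, and Elmmar, Nallam is earned (Rule 8).
With Elmmar and Nallam, Torxel is earned (Rule 5).
With Nallam and Torxel, Morcor is earned (Rule 7).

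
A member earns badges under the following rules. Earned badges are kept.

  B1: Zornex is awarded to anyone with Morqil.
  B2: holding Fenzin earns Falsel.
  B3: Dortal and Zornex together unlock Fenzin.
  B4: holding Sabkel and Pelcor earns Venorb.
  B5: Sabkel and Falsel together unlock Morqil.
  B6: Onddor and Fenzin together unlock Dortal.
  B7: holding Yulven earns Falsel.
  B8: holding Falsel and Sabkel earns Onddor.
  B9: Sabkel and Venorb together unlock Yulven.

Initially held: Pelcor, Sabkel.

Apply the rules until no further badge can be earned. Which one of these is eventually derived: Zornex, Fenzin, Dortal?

With Sabkel and Pelcor, Venorb is earned (B4).
With Sabkel and Venorb, Yulven is earned (B9).
With Yulven, Falsel is earned (B7).
With Sabkel and Falsel, Morqil is earned (B5).
With Morqil, Zornex is earned (B1).
Dortal would need Onddor and Fenzin (B6), but Fenzin is never earned. Fenzin would need Dortal and Zornex (B3), but Dortal is never earned.

Zornex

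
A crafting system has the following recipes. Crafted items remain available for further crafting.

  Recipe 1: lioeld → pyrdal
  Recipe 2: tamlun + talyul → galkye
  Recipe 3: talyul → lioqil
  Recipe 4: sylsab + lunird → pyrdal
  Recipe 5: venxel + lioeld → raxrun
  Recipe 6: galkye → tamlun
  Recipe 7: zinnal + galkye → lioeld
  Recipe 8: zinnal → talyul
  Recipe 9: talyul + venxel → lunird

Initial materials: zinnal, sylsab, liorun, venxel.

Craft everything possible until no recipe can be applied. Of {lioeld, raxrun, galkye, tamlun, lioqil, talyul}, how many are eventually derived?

2

zinnal → talyul (Recipe 8).
Using Recipe 3, talyul makes lioqil.
lioeld would need zinnal and galkye (Recipe 7), but galkye is never obtained.
raxrun would need venxel and lioeld (Recipe 5), but lioeld is never obtained.
galkye would need tamlun and talyul (Recipe 2), but tamlun is never obtained.
tamlun would need galkye (Recipe 6), but galkye is never obtained.
lioqil: reached.
talyul: reached.
Reached: lioqil and talyul — 2 of the 6.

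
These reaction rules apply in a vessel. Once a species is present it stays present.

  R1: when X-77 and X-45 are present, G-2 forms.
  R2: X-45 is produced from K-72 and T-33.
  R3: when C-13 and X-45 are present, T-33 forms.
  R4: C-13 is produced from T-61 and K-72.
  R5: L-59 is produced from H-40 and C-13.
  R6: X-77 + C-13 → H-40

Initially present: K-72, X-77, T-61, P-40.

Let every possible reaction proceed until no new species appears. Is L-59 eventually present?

Yes

T-61 and K-72 present → C-13 forms (R4).
X-77 and C-13 present → H-40 forms (R6).
H-40 and C-13 present → L-59 forms (R5).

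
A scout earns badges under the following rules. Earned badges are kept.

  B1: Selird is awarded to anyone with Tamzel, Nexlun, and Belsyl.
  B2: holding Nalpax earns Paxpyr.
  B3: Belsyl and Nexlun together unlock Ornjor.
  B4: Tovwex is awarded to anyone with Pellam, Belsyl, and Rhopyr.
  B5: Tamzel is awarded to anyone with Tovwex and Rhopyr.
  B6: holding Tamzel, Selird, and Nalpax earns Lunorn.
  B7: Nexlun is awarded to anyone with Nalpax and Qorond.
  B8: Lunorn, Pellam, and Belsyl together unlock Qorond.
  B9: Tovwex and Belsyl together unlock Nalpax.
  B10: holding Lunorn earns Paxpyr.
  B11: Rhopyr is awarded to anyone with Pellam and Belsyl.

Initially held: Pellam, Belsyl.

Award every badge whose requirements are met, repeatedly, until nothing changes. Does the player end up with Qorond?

Qorond would need Lunorn, Pellam, and Belsyl (B8), but Lunorn is never earned.

No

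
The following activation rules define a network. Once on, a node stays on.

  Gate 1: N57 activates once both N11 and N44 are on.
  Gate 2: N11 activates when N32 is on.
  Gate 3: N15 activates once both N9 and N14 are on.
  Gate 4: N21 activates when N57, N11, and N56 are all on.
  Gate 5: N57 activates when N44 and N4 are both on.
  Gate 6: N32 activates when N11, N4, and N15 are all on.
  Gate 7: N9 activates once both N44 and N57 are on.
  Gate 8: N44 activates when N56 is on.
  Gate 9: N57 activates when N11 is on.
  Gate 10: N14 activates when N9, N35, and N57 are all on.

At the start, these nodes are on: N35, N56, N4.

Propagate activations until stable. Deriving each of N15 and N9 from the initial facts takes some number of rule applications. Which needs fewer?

N9: N56 is on, so N44 activates (Gate 8). N44 and N4 are on, so N57 activates (Gate 5). Gate 7: N44 and N57 on → N9 on. [3 rule applications]
N15: Gate 8: N56 on → N44 on. N44 and N4 are on, so N57 activates (Gate 5). N44 and N57 are on, so N9 activates (Gate 7). N9, N35, and N57 are on, so N14 activates (Gate 10). N9 and N14 are on, so N15 activates (Gate 3). [5 rule applications]
N9 needs fewer.

N9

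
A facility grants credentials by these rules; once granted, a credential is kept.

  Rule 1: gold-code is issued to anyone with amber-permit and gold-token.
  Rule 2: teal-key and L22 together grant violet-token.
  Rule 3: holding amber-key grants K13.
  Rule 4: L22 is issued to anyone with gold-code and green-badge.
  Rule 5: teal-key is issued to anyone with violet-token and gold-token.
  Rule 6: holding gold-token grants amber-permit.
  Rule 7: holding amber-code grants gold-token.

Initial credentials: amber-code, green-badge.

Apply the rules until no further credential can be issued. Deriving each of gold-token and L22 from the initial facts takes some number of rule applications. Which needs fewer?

gold-token: Holding amber-code grants gold-token (Rule 7). [1 rule application]
L22: Holding amber-code grants gold-token (Rule 7). Holding gold-token grants amber-permit (Rule 6). Holding amber-permit and gold-token grants gold-code (Rule 1). Holding gold-code and green-badge grants L22 (Rule 4). [4 rule applications]
gold-token needs fewer.

gold-token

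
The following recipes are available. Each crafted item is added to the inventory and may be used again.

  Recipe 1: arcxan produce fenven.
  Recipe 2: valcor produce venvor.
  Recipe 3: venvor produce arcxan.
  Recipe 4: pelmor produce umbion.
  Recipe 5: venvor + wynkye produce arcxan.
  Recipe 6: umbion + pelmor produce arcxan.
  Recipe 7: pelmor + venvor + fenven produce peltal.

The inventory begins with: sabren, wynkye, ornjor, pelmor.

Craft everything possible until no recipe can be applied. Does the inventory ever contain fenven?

pelmor → umbion (Recipe 4).
umbion + pelmor → arcxan (Recipe 6).
Using Recipe 1, arcxan makes fenven.

Yes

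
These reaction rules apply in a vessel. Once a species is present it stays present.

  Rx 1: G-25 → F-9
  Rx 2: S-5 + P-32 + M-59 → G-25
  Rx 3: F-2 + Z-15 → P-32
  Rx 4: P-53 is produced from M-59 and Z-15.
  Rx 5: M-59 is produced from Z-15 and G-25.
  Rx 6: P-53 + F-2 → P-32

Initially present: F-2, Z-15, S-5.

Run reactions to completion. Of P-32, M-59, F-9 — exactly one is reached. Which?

F-2 and Z-15 present → P-32 forms (Rx 3).
M-59 would need Z-15 and G-25 (Rx 5), but G-25 never forms. F-9 would need G-25 (Rx 1), but G-25 never forms.

P-32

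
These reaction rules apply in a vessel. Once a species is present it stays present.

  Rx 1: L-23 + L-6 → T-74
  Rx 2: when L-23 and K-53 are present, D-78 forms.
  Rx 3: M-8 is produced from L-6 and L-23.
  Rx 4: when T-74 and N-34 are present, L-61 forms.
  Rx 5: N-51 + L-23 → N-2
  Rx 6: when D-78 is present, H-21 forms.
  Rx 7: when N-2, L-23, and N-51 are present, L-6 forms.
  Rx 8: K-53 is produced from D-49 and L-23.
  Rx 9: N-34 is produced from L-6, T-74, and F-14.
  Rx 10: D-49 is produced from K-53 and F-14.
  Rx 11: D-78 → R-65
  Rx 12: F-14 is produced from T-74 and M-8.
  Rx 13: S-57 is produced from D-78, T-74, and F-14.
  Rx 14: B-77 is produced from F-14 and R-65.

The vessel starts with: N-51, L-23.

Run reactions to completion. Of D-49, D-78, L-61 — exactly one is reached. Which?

N-51 and L-23 present → N-2 forms (Rx 5).
N-2, L-23, and N-51 present → L-6 forms (Rx 7).
L-6 and L-23 present → M-8 forms (Rx 3).
L-23 and L-6 present → T-74 forms (Rx 1).
T-74 and M-8 present → F-14 forms (Rx 12).
L-6, T-74, and F-14 present → N-34 forms (Rx 9).
T-74 and N-34 present → L-61 forms (Rx 4).
D-78 would need L-23 and K-53 (Rx 2), but K-53 never forms. D-49 would need K-53 and F-14 (Rx 10), but K-53 never forms.

L-61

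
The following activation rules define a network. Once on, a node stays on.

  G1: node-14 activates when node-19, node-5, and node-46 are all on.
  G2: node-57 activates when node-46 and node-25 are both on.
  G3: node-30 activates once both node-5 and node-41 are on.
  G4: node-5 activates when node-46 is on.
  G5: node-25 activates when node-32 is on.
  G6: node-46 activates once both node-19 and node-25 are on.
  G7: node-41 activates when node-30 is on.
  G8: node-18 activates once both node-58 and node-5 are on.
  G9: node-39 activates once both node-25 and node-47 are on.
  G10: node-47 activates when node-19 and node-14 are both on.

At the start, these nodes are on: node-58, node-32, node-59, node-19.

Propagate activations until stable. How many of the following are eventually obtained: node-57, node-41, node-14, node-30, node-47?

node-32 is on, so node-25 activates (G5).
G6: node-19 and node-25 on → node-46 on.
G2: node-46 and node-25 on → node-57 on.
node-46 is on, so node-5 activates (G4).
G1: node-19, node-5, and node-46 on → node-14 on.
G10: node-19 and node-14 on → node-47 on.
node-57: reached.
node-41 would need node-30 (G7), but node-30 never turns on.
node-14: reached.
node-30 would need node-5 and node-41 (G3), but node-41 never turns on.
node-47: reached.
Reached: node-57, node-14, and node-47 — 3 of the 5.

3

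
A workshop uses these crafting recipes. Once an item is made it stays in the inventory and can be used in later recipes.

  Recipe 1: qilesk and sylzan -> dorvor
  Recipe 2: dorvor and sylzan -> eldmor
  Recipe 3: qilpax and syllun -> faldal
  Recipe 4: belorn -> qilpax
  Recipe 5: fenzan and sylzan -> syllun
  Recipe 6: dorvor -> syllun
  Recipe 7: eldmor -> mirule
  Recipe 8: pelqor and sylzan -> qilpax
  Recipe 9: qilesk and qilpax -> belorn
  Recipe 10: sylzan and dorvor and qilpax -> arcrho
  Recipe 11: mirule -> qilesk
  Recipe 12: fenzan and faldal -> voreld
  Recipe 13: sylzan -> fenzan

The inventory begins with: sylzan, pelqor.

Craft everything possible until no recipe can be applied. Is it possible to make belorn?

belorn would need qilesk and qilpax (Recipe 9), but qilesk is never obtained.

No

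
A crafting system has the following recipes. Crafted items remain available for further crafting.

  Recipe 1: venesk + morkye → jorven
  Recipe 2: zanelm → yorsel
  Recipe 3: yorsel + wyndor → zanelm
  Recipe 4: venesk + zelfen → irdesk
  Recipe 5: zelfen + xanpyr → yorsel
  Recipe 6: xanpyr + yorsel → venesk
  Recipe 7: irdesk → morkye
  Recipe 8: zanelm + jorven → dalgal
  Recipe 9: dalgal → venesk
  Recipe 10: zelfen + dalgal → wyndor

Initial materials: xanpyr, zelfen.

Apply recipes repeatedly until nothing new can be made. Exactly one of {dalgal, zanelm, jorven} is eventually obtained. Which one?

jorven

zelfen + xanpyr → yorsel (Recipe 5).
Using Recipe 6, xanpyr and yorsel make venesk.
Using Recipe 4, venesk and zelfen make irdesk.
Using Recipe 7, irdesk makes morkye.
venesk + morkye → jorven (Recipe 1).
zanelm would need yorsel and wyndor (Recipe 3), but wyndor is never obtained. dalgal would need zanelm and jorven (Recipe 8), but zanelm is never obtained.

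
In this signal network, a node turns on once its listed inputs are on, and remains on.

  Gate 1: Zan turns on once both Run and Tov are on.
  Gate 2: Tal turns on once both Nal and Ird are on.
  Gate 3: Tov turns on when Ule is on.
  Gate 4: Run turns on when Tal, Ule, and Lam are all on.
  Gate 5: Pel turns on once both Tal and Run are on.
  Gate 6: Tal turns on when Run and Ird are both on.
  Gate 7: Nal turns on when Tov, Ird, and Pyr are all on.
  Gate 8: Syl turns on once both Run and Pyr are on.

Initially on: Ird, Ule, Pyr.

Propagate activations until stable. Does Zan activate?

No

Zan would need Run and Tov (Gate 1), but Run never turns on.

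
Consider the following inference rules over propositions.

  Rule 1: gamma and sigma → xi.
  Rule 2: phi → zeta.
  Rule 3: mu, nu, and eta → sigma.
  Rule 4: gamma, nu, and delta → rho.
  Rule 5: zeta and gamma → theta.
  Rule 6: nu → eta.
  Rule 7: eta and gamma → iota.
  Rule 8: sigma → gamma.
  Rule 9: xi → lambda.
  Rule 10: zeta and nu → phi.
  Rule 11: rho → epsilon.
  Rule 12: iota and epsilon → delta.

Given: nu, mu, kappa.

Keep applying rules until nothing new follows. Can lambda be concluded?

nu holds, so eta follows (Rule 6).
From mu, nu, and eta, Rule 3 gives sigma.
sigma holds, so gamma follows (Rule 8).
gamma and sigma hold, so xi follows (Rule 1).
From xi, Rule 9 gives lambda.

Yes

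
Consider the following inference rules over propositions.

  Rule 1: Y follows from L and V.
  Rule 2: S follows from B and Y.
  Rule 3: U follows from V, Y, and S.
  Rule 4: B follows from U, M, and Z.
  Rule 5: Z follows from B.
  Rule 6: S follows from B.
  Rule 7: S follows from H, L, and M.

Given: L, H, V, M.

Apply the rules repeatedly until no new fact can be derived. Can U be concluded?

H, L, and M hold, so S follows (Rule 7).
L and V hold, so Y follows (Rule 1).
V, Y, and S hold, so U follows (Rule 3).

Yes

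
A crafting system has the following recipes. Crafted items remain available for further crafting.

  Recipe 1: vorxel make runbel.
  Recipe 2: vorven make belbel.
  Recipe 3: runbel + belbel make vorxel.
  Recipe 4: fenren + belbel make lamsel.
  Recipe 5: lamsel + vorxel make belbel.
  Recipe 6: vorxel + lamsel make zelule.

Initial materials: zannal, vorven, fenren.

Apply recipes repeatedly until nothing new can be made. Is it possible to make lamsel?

Using Recipe 2, vorven makes belbel.
fenren + belbel → lamsel (Recipe 4).

Yes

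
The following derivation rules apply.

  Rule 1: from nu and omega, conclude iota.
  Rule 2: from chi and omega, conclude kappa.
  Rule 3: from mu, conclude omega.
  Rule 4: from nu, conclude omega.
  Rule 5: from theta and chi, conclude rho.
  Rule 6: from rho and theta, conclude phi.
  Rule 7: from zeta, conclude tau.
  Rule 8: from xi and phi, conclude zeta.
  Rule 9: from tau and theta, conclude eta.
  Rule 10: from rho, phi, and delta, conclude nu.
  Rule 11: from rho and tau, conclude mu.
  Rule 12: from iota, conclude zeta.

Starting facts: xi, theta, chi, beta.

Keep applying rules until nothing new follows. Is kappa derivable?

Yes

From theta and chi, Rule 5 gives rho.
From rho and theta, Rule 6 gives phi.
xi and phi hold, so zeta follows (Rule 8).
zeta holds, so tau follows (Rule 7).
From rho and tau, Rule 11 gives mu.
From mu, Rule 3 gives omega.
chi and omega hold, so kappa follows (Rule 2).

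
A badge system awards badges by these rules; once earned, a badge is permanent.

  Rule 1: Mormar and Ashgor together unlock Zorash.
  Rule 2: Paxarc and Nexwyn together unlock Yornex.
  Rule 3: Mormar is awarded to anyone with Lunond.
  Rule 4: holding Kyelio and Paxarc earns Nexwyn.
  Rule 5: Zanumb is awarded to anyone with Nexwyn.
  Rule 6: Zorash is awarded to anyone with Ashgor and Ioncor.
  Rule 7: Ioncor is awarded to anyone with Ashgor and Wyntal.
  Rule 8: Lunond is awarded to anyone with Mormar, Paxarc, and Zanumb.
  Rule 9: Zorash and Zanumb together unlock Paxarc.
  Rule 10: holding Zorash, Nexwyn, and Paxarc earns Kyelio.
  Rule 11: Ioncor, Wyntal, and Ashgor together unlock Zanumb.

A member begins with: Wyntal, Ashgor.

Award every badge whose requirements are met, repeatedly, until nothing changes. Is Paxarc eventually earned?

Yes

With Ashgor and Wyntal, Ioncor is earned (Rule 7).
With Ashgor and Ioncor, Zorash is earned (Rule 6).
With Ioncor, Wyntal, and Ashgor, Zanumb is earned (Rule 11).
With Zorash and Zanumb, Paxarc is earned (Rule 9).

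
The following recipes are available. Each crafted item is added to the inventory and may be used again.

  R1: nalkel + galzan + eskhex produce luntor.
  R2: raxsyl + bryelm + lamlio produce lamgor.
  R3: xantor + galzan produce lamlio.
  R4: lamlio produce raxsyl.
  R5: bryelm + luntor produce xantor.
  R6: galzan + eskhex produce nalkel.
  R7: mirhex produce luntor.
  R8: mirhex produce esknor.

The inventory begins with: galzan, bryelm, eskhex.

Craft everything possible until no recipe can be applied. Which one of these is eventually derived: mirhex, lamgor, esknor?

galzan + eskhex → nalkel (R6).
Using R1, nalkel, galzan, and eskhex make luntor.
bryelm + luntor → xantor (R5).
Using R3, xantor and galzan make lamlio.
Using R4, lamlio makes raxsyl.
Using R2, raxsyl, bryelm, and lamlio make lamgor.
esknor would need mirhex (R8), but mirhex is never obtained. No rule produces mirhex, and it is not given.

lamgor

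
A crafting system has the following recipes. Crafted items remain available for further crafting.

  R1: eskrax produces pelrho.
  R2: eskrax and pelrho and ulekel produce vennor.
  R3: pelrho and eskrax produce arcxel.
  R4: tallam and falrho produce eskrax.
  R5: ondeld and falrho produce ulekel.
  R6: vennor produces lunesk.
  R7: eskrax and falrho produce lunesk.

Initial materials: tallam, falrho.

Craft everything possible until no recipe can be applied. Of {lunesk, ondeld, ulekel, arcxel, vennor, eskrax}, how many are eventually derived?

3

Using R4, tallam and falrho make eskrax.
eskrax and falrho → lunesk (R7).
Using R1, eskrax makes pelrho.
Using R3, pelrho and eskrax make arcxel.
lunesk: reached.
No rule produces ondeld, and it is not given.
ulekel would need ondeld and falrho (R5), but ondeld is never obtained.
arcxel: reached.
vennor would need eskrax, pelrho, and ulekel (R2), but ulekel is never obtained.
eskrax: reached.
Reached: lunesk, arcxel, and eskrax — 3 of the 6.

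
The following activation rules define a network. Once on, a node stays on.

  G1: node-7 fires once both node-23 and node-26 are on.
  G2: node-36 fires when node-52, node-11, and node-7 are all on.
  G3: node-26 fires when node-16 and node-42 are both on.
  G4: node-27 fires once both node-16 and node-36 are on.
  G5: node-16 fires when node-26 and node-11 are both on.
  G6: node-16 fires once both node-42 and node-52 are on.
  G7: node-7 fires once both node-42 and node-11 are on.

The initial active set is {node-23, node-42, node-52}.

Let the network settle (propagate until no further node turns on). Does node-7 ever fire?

Yes

G6: node-42 and node-52 on → node-16 on.
G3: node-16 and node-42 on → node-26 on.
node-23 and node-26 are on, so node-7 fires (G1).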